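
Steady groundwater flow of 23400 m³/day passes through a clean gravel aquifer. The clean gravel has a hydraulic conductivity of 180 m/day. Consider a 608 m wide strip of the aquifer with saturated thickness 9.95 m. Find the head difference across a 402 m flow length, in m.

8.64

Cross-sectional area A = 608 × 9.95 = 6050 m².
From Q = K·A·i, i = Q / (K·A) = 23400 / (180.0 × 6050) = 0.02149.
Head loss Δh = i · L = 0.02149 × 402 = 8.639 m.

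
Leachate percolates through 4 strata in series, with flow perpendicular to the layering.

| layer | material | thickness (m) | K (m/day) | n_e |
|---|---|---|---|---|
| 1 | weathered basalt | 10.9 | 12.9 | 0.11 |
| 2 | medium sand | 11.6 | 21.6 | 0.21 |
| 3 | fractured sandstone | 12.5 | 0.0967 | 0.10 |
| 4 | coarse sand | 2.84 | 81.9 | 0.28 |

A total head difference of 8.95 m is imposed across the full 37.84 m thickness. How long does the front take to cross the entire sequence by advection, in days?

With flow normal to the layers, continuity requires the same specific discharge q through every layer.
Σ(b_i/K_i) = 10.9/12.9 + 11.6/21.6 + 12.5/0.0967 + 2.84/81.9 = 130.7 d.
q = Δh / Σ(b_i/K_i) = 8.95 / 130.7 = 0.06849 m/day.
In each layer the seepage velocity is v_i = q/n_i, so the layer transit time is t_i = b_i·n_i / q:
  layer 1 (weathered basalt): t_1 = 10.9 × 0.11 / 0.06849 = 17.51 d
  layer 2 (medium sand): t_2 = 11.6 × 0.21 / 0.06849 = 35.57 d
  layer 3 (fractured sandstone): t_3 = 12.5 × 0.10 / 0.06849 = 18.25 d
  layer 4 (coarse sand): t_4 = 2.84 × 0.28 / 0.06849 = 11.61 d
Total t = Σ t_i = 82.94 days.

82.9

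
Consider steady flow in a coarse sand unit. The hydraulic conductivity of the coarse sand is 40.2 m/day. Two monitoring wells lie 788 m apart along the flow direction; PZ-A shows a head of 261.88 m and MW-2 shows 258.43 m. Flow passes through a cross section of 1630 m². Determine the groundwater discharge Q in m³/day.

Hydraulic gradient i = (261.88 − 258.43) / 788 = 3.45 / 788 = 0.004378.
Darcy's law: Q = K · A · i = 40.20 × 1630 × 0.004378 = 286.9 m³/day.

287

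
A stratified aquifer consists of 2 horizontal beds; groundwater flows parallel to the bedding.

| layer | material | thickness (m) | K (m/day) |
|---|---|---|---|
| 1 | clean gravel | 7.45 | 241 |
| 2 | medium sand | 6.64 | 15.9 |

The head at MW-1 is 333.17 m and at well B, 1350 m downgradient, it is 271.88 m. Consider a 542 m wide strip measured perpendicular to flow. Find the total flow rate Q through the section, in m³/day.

46800

Flow is parallel to layering, so each bed carries its own Darcy discharge and the transmissivities add.
Σ(K_i·b_i) = 241×7.45 + 15.9×6.64 = 1901 m²/day.
Hydraulic gradient i = (333.17 − 271.88) / 1350 = 61.29 / 1350 = 0.04540.
Q = Σ(K_i·b_i) · W · i = 1901 × 542 × 0.04540 = 46778 m³/day.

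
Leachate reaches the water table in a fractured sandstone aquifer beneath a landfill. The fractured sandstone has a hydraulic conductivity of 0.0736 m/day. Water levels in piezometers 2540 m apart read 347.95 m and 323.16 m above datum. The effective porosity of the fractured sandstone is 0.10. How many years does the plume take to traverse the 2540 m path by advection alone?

Hydraulic gradient i = (347.95 − 323.16) / 2540 = 24.79 / 2540 = 0.009760.
Darcy flux q = K · i = 0.07360 × 0.009760 = 0.0007183 m/day.
Seepage velocity v = q / n_e = 0.0007183 / 0.10 = 0.007183 m/day.
Travel time t = L / v = 2540 / 0.007183 = 3.536e+05 days = 968.1 years.

968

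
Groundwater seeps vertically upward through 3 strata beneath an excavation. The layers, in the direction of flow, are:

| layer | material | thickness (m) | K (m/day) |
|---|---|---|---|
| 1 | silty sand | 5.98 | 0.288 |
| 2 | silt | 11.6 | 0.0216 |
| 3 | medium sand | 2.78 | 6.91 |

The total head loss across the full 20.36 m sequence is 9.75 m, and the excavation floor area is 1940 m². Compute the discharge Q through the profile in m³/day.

Flow is perpendicular to layering, so the layers act in series and the equivalent K is the thickness-weighted harmonic mean.
Total thickness L = 5.98 + 11.6 + 2.78 = 20.36 m.
Σ(b_i/K_i) = 5.98/0.288 + 11.6/0.0216 + 2.78/6.91 = 558.2 d.
K_eq = L / Σ(b_i/K_i) = 20.36 / 558.2 = 0.03647 m/day.
Q = K_eq · A · (Δh/L) = 0.03647 × 1940 × (9.75/20.36) = 33.89 m³/day.

33.9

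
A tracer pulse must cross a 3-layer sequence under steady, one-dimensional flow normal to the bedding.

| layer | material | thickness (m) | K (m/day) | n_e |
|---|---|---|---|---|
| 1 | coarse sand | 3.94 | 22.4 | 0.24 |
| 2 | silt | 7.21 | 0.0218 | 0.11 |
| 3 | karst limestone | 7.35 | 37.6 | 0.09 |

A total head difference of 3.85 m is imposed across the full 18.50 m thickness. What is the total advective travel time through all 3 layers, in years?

0.565

With flow normal to the layers, continuity requires the same specific discharge q through every layer.
Σ(b_i/K_i) = 3.94/22.4 + 7.21/0.0218 + 7.35/37.6 = 331.1 d.
q = Δh / Σ(b_i/K_i) = 3.85 / 331.1 = 0.01163 m/day.
In each layer the seepage velocity is v_i = q/n_i, so the layer transit time is t_i = b_i·n_i / q:
  layer 1 (coarse sand): t_1 = 3.94 × 0.24 / 0.01163 = 81.32 d
  layer 2 (silt): t_2 = 7.21 × 0.11 / 0.01163 = 68.21 d
  layer 3 (karst limestone): t_3 = 7.35 × 0.09 / 0.01163 = 56.89 d
Total t = Σ t_i = 206.4 days = 0.5651 years.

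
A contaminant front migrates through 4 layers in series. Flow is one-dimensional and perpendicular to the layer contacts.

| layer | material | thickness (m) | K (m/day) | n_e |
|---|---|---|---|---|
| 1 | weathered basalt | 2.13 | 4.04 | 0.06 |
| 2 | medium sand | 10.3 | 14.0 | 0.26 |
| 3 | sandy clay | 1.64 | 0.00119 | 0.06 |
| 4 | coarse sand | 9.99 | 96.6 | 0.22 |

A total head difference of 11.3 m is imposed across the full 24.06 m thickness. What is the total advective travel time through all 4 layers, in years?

1.71

With flow normal to the layers, continuity requires the same specific discharge q through every layer.
Σ(b_i/K_i) = 2.13/4.04 + 10.3/14.0 + 1.64/0.00119 + 9.99/96.6 = 1380 d.
q = Δh / Σ(b_i/K_i) = 11.3 / 1380 = 0.008191 m/day.
In each layer the seepage velocity is v_i = q/n_i, so the layer transit time is t_i = b_i·n_i / q:
  layer 1 (weathered basalt): t_1 = 2.13 × 0.06 / 0.008191 = 15.60 d
  layer 2 (medium sand): t_2 = 10.3 × 0.26 / 0.008191 = 326.9 d
  layer 3 (sandy clay): t_3 = 1.64 × 0.06 / 0.008191 = 12.01 d
  layer 4 (coarse sand): t_4 = 9.99 × 0.22 / 0.008191 = 268.3 d
Total t = Σ t_i = 622.9 days = 1.705 years.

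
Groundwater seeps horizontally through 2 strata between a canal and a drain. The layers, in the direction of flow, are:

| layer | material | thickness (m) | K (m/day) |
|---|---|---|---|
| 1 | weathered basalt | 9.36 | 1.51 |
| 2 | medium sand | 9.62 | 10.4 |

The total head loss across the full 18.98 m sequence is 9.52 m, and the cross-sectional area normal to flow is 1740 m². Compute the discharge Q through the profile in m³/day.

Flow is perpendicular to layering, so the layers act in series and the equivalent K is the thickness-weighted harmonic mean.
Total thickness L = 9.36 + 9.62 = 18.98 m.
Σ(b_i/K_i) = 9.36/1.51 + 9.62/10.4 = 7.124 d.
K_eq = L / Σ(b_i/K_i) = 18.98 / 7.124 = 2.664 m/day.
Q = K_eq · A · (Δh/L) = 2.664 × 1740 × (9.52/18.98) = 2325 m³/day.

2330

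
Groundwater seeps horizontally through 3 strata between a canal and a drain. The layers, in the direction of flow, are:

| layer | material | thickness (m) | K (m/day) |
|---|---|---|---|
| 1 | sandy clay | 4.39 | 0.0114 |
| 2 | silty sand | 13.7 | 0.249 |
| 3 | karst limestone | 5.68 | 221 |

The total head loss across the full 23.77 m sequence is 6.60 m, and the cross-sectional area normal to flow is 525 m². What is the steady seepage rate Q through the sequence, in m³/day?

Flow is perpendicular to layering, so the layers act in series and the equivalent K is the thickness-weighted harmonic mean.
Total thickness L = 4.39 + 13.7 + 5.68 = 23.77 m.
Σ(b_i/K_i) = 4.39/0.0114 + 13.7/0.249 + 5.68/221 = 440.1 d.
K_eq = L / Σ(b_i/K_i) = 23.77 / 440.1 = 0.05401 m/day.
Q = K_eq · A · (Δh/L) = 0.05401 × 525 × (6.60/23.77) = 7.873 m³/day.

7.87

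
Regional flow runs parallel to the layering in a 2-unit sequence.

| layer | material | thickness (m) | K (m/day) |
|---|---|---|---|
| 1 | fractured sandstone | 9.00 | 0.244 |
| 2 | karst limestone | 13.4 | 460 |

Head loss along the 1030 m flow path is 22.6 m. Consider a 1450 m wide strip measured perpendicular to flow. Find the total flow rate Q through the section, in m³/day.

Flow is parallel to layering, so each bed carries its own Darcy discharge and the transmissivities add.
Σ(K_i·b_i) = 0.244×9.00 + 460×13.4 = 6166 m²/day.
Hydraulic gradient i = Δh / L = 22.6 / 1030 = 0.02194.
Q = Σ(K_i·b_i) · W · i = 6166 × 1450 × 0.02194 = 1.962e+05 m³/day.

196000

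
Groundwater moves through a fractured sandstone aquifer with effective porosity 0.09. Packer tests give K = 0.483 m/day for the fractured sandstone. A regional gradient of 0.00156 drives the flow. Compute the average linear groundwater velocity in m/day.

0.00837

Hydraulic gradient i = 0.00156.
Darcy flux q = K · i = 0.4830 × 0.001560 = 0.0007535 m/day.
Seepage velocity v = q / n_e = 0.0007535 / 0.09 = 0.008372 m/day.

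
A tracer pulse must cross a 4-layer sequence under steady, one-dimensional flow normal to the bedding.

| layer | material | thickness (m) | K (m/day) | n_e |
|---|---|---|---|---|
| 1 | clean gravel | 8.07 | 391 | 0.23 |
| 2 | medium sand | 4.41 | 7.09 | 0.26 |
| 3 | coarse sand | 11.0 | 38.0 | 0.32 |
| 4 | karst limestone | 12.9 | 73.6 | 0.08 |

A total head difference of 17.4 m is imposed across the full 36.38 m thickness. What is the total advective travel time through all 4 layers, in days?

With flow normal to the layers, continuity requires the same specific discharge q through every layer.
Σ(b_i/K_i) = 8.07/391 + 4.41/7.09 + 11.0/38.0 + 12.9/73.6 = 1.107 d.
q = Δh / Σ(b_i/K_i) = 17.4 / 1.107 = 15.71 m/day.
In each layer the seepage velocity is v_i = q/n_i, so the layer transit time is t_i = b_i·n_i / q:
  layer 1 (clean gravel): t_1 = 8.07 × 0.23 / 15.71 = 0.1181 d
  layer 2 (medium sand): t_2 = 4.41 × 0.26 / 15.71 = 0.07297 d
  layer 3 (coarse sand): t_3 = 11.0 × 0.32 / 15.71 = 0.2240 d
  layer 4 (karst limestone): t_4 = 12.9 × 0.08 / 15.71 = 0.06568 d
Total t = Σ t_i = 0.4808 days.

0.481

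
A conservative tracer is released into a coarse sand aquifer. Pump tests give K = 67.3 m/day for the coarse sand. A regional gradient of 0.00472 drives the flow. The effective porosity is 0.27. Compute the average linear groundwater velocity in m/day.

Hydraulic gradient i = 0.00472.
Darcy flux q = K · i = 67.30 × 0.004720 = 0.3177 m/day.
Seepage velocity v = q / n_e = 0.3177 / 0.27 = 1.177 m/day.

1.18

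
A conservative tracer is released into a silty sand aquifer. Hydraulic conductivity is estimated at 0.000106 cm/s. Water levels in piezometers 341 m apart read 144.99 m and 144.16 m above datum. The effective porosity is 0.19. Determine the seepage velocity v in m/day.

Convert K: 0.000106 cm/s × 864 = 0.09158 m/day.
Hydraulic gradient i = (144.99 − 144.16) / 341 = 0.83 / 341 = 0.002434.
Darcy flux q = K · i = 0.09158 × 0.002434 = 0.0002229 m/day.
Seepage velocity v = q / n_e = 0.0002229 / 0.19 = 0.001173 m/day.

0.00117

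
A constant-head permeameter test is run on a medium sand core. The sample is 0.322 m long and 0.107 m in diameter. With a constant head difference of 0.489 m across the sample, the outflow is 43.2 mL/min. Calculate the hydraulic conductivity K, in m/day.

Cross-sectional area A = π·(d/2)² = π × (0.107/2)² = 0.008992 m².
Convert discharge: 43.2 mL/min = 7.200e-07 m³/s.
Darcy's law rearranged: K = Q·L / (A·Δh) = 7.200e-07 × 0.322 / (0.008992 × 0.489) = 5.273e-05 m/s = 4.555 m/day.

4.56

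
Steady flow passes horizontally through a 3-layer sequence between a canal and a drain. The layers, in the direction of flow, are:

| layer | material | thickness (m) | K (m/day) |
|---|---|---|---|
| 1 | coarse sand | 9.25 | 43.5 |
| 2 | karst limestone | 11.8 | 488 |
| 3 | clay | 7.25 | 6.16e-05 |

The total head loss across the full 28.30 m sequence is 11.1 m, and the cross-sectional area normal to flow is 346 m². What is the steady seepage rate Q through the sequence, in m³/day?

Flow is perpendicular to layering, so the layers act in series and the equivalent K is the thickness-weighted harmonic mean.
Total thickness L = 9.25 + 11.8 + 7.25 = 28.30 m.
Σ(b_i/K_i) = 9.25/43.5 + 11.8/488 + 7.25/6.16e-05 = 1.177e+05 d.
K_eq = L / Σ(b_i/K_i) = 28.30 / 1.177e+05 = 0.0002405 m/day.
Q = K_eq · A · (Δh/L) = 0.0002405 × 346 × (11.1/28.30) = 0.03263 m³/day.

0.0326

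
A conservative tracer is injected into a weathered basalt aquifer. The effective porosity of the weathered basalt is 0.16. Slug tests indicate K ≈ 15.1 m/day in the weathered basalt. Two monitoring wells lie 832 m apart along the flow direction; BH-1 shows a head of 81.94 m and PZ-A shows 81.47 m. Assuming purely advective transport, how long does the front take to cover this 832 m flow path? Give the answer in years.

42.7

Hydraulic gradient i = (81.94 − 81.47) / 832 = 0.47 / 832 = 0.0005649.
Darcy flux q = K · i = 15.10 × 0.0005649 = 0.008530 m/day.
Seepage velocity v = q / n_e = 0.008530 / 0.16 = 0.05331 m/day.
Travel time t = L / v = 832 / 0.05331 = 15606 days = 42.73 years.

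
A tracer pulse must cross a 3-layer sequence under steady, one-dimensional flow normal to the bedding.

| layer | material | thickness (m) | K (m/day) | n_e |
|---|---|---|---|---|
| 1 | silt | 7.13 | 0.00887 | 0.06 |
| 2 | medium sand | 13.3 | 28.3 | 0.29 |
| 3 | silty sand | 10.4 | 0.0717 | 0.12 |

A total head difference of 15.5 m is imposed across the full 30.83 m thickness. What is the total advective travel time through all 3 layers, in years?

With flow normal to the layers, continuity requires the same specific discharge q through every layer.
Σ(b_i/K_i) = 7.13/0.00887 + 13.3/28.3 + 10.4/0.0717 = 949.4 d.
q = Δh / Σ(b_i/K_i) = 15.5 / 949.4 = 0.01633 m/day.
In each layer the seepage velocity is v_i = q/n_i, so the layer transit time is t_i = b_i·n_i / q:
  layer 1 (silt): t_1 = 7.13 × 0.06 / 0.01633 = 26.20 d
  layer 2 (medium sand): t_2 = 13.3 × 0.29 / 0.01633 = 236.2 d
  layer 3 (silty sand): t_3 = 10.4 × 0.12 / 0.01633 = 76.44 d
Total t = Σ t_i = 338.9 days = 0.9278 years.

0.928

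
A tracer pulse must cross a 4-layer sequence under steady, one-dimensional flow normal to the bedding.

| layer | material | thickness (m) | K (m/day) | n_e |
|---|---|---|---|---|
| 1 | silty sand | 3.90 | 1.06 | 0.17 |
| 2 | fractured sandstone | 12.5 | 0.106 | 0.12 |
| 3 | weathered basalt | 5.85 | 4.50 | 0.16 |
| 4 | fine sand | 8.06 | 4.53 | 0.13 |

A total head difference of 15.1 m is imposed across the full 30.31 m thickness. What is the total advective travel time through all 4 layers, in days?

34.2

With flow normal to the layers, continuity requires the same specific discharge q through every layer.
Σ(b_i/K_i) = 3.90/1.06 + 12.5/0.106 + 5.85/4.50 + 8.06/4.53 = 124.7 d.
q = Δh / Σ(b_i/K_i) = 15.1 / 124.7 = 0.1211 m/day.
In each layer the seepage velocity is v_i = q/n_i, so the layer transit time is t_i = b_i·n_i / q:
  layer 1 (silty sand): t_1 = 3.90 × 0.17 / 0.1211 = 5.474 d
  layer 2 (fractured sandstone): t_2 = 12.5 × 0.12 / 0.1211 = 12.39 d
  layer 3 (weathered basalt): t_3 = 5.85 × 0.16 / 0.1211 = 7.729 d
  layer 4 (fine sand): t_4 = 8.06 × 0.13 / 0.1211 = 8.652 d
Total t = Σ t_i = 34.24 days.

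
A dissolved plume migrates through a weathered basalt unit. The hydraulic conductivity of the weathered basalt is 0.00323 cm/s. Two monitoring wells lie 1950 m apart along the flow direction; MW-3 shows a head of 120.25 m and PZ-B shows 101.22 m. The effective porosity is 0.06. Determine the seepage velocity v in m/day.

0.454

Convert K: 0.00323 cm/s × 864 = 2.791 m/day.
Hydraulic gradient i = (120.25 − 101.22) / 1950 = 19.03 / 1950 = 0.009759.
Darcy flux q = K · i = 2.791 × 0.009759 = 0.02723 m/day.
Seepage velocity v = q / n_e = 0.02723 / 0.06 = 0.4539 m/day.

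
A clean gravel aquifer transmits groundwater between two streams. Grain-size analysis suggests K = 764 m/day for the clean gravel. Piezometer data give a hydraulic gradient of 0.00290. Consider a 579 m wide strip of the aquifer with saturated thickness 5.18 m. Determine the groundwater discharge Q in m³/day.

6650

Cross-sectional area A = 579 × 5.18 = 2999 m².
Hydraulic gradient i = 0.00290.
Darcy's law: Q = K · A · i = 764.0 × 2999 × 0.002900 = 6645 m³/day.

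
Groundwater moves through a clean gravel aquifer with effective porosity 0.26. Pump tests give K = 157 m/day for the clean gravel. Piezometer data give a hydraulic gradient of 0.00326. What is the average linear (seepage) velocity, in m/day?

Hydraulic gradient i = 0.00326.
Darcy flux q = K · i = 157.0 × 0.003260 = 0.5118 m/day.
Seepage velocity v = q / n_e = 0.5118 / 0.26 = 1.969 m/day.

1.97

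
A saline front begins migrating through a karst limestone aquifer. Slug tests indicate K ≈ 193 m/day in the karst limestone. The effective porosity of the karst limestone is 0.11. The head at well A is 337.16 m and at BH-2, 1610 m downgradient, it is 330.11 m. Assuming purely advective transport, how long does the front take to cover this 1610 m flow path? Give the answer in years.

0.574

Hydraulic gradient i = (337.16 − 330.11) / 1610 = 7.05 / 1610 = 0.004379.
Darcy flux q = K · i = 193.0 × 0.004379 = 0.8451 m/day.
Seepage velocity v = q / n_e = 0.8451 / 0.11 = 7.683 m/day.
Travel time t = L / v = 1610 / 7.683 = 209.6 days = 0.5737 years.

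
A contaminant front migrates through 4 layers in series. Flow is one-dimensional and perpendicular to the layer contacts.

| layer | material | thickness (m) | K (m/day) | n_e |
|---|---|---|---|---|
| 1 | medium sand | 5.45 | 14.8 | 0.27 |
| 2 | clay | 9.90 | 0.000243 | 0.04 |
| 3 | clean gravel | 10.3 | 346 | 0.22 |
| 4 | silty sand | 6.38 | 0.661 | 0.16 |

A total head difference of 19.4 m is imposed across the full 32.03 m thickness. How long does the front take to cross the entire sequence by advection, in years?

With flow normal to the layers, continuity requires the same specific discharge q through every layer.
Σ(b_i/K_i) = 5.45/14.8 + 9.90/0.000243 + 10.3/346 + 6.38/0.661 = 40751 d.
q = Δh / Σ(b_i/K_i) = 19.4 / 40751 = 0.0004761 m/day.
In each layer the seepage velocity is v_i = q/n_i, so the layer transit time is t_i = b_i·n_i / q:
  layer 1 (medium sand): t_1 = 5.45 × 0.27 / 0.0004761 = 3091 d
  layer 2 (clay): t_2 = 9.90 × 0.04 / 0.0004761 = 831.8 d
  layer 3 (clean gravel): t_3 = 10.3 × 0.22 / 0.0004761 = 4760 d
  layer 4 (silty sand): t_4 = 6.38 × 0.16 / 0.0004761 = 2144 d
Total t = Σ t_i = 10827 days = 29.64 years.

29.6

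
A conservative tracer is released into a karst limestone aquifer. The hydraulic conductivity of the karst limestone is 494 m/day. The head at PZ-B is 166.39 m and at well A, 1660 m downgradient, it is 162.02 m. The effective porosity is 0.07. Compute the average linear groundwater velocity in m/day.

18.6

Hydraulic gradient i = (166.39 − 162.02) / 1660 = 4.37 / 1660 = 0.002633.
Darcy flux q = K · i = 494.0 × 0.002633 = 1.300 m/day.
Seepage velocity v = q / n_e = 1.300 / 0.07 = 18.58 m/day.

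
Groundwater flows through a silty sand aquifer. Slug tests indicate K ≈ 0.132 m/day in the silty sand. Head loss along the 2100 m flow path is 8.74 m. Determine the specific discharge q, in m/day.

Hydraulic gradient i = Δh / L = 8.74 / 2100 = 0.004162.
Specific discharge q = K · i = 0.1320 × 0.004162 = 0.0005494 m/day.

0.000549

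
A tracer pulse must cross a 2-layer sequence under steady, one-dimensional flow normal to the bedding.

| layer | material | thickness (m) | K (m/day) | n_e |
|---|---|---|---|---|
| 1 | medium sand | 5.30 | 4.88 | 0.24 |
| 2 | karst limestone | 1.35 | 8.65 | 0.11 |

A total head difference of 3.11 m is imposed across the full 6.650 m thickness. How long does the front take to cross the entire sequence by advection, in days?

With flow normal to the layers, continuity requires the same specific discharge q through every layer.
Σ(b_i/K_i) = 5.30/4.88 + 1.35/8.65 = 1.242 d.
q = Δh / Σ(b_i/K_i) = 3.11 / 1.242 = 2.504 m/day.
In each layer the seepage velocity is v_i = q/n_i, so the layer transit time is t_i = b_i·n_i / q:
  layer 1 (medium sand): t_1 = 5.30 × 0.24 / 2.504 = 0.5080 d
  layer 2 (karst limestone): t_2 = 1.35 × 0.11 / 2.504 = 0.05931 d
Total t = Σ t_i = 0.5673 days.

0.567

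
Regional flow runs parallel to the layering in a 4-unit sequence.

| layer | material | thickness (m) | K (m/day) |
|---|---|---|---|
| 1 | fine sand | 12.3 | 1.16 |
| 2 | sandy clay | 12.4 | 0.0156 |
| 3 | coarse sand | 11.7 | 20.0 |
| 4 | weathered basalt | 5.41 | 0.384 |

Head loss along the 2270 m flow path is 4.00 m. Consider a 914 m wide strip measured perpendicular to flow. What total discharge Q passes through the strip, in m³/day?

Flow is parallel to layering, so each bed carries its own Darcy discharge and the transmissivities add.
Σ(K_i·b_i) = 1.16×12.3 + 0.0156×12.4 + 20.0×11.7 + 0.384×5.41 = 250.5 m²/day.
Hydraulic gradient i = Δh / L = 4.00 / 2270 = 0.001762.
Q = Σ(K_i·b_i) · W · i = 250.5 × 914 × 0.001762 = 403.5 m³/day.

404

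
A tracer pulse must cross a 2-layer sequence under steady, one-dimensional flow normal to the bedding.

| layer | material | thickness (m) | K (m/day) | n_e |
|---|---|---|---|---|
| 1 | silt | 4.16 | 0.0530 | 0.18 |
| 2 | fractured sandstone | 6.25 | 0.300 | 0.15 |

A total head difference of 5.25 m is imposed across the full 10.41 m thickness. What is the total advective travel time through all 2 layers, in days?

31.9

With flow normal to the layers, continuity requires the same specific discharge q through every layer.
Σ(b_i/K_i) = 4.16/0.0530 + 6.25/0.300 = 99.32 d.
q = Δh / Σ(b_i/K_i) = 5.25 / 99.32 = 0.05286 m/day.
In each layer the seepage velocity is v_i = q/n_i, so the layer transit time is t_i = b_i·n_i / q:
  layer 1 (silt): t_1 = 4.16 × 0.18 / 0.05286 = 14.17 d
  layer 2 (fractured sandstone): t_2 = 6.25 × 0.15 / 0.05286 = 17.74 d
Total t = Σ t_i = 31.90 days.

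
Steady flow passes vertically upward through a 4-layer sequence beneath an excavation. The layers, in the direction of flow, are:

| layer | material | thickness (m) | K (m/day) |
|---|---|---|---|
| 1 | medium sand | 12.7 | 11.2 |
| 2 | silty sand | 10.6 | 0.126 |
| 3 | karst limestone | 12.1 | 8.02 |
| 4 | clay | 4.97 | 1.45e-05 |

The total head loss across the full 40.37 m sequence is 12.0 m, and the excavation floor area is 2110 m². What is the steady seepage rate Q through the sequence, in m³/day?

Flow is perpendicular to layering, so the layers act in series and the equivalent K is the thickness-weighted harmonic mean.
Total thickness L = 12.7 + 10.6 + 12.1 + 4.97 = 40.37 m.
Σ(b_i/K_i) = 12.7/11.2 + 10.6/0.126 + 12.1/8.02 + 4.97/1.45e-05 = 3.428e+05 d.
K_eq = L / Σ(b_i/K_i) = 40.37 / 3.428e+05 = 0.0001177 m/day.
Q = K_eq · A · (Δh/L) = 0.0001177 × 2110 × (12.0/40.37) = 0.07385 m³/day.

0.0739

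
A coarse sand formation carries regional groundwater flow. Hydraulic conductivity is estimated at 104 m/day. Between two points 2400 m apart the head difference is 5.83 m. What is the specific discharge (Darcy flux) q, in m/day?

0.253

Hydraulic gradient i = Δh / L = 5.83 / 2400 = 0.002429.
Specific discharge q = K · i = 104.0 × 0.002429 = 0.2526 m/day.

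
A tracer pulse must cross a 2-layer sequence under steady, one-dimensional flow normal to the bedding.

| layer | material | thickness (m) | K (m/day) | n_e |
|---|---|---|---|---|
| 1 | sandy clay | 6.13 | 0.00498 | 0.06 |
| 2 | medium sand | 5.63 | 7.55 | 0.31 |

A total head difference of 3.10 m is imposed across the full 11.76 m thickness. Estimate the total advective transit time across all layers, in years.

With flow normal to the layers, continuity requires the same specific discharge q through every layer.
Σ(b_i/K_i) = 6.13/0.00498 + 5.63/7.55 = 1232 d.
q = Δh / Σ(b_i/K_i) = 3.10 / 1232 = 0.002517 m/day.
In each layer the seepage velocity is v_i = q/n_i, so the layer transit time is t_i = b_i·n_i / q:
  layer 1 (sandy clay): t_1 = 6.13 × 0.06 / 0.002517 = 146.1 d
  layer 2 (medium sand): t_2 = 5.63 × 0.31 / 0.002517 = 693.4 d
Total t = Σ t_i = 839.6 days = 2.299 years.

2.30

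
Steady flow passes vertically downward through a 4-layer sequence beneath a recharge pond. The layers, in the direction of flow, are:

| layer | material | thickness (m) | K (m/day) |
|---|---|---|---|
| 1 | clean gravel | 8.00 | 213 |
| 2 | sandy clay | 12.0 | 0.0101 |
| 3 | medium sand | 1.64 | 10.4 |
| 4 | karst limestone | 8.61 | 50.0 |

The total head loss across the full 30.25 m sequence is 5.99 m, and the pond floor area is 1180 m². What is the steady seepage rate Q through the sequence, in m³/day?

Flow is perpendicular to layering, so the layers act in series and the equivalent K is the thickness-weighted harmonic mean.
Total thickness L = 8.00 + 12.0 + 1.64 + 8.61 = 30.25 m.
Σ(b_i/K_i) = 8.00/213 + 12.0/0.0101 + 1.64/10.4 + 8.61/50.0 = 1188 d.
K_eq = L / Σ(b_i/K_i) = 30.25 / 1188 = 0.02545 m/day.
Q = K_eq · A · (Δh/L) = 0.02545 × 1180 × (5.99/30.25) = 5.947 m³/day.

5.95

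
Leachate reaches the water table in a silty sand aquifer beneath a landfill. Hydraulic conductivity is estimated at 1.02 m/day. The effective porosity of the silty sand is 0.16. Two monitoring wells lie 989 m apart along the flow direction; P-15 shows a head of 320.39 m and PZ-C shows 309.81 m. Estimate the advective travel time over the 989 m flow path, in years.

39.7

Hydraulic gradient i = (320.39 − 309.81) / 989 = 10.58 / 989 = 0.01070.
Darcy flux q = K · i = 1.020 × 0.01070 = 0.01091 m/day.
Seepage velocity v = q / n_e = 0.01091 / 0.16 = 0.06820 m/day.
Travel time t = L / v = 989 / 0.06820 = 14502 days = 39.70 years.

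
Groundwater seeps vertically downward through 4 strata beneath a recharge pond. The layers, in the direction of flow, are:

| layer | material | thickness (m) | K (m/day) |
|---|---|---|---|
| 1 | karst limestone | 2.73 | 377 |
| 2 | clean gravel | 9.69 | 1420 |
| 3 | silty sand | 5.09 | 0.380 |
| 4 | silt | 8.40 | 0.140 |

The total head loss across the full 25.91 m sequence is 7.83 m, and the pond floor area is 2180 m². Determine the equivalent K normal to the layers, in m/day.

Flow is perpendicular to layering, so the layers act in series and the equivalent K is the thickness-weighted harmonic mean.
Total thickness L = 2.73 + 9.69 + 5.09 + 8.40 = 25.91 m.
Σ(b_i/K_i) = 2.73/377 + 9.69/1420 + 5.09/0.380 + 8.40/0.140 = 73.41 d.
K_eq = L / Σ(b_i/K_i) = 25.91 / 73.41 = 0.3530 m/day.

0.353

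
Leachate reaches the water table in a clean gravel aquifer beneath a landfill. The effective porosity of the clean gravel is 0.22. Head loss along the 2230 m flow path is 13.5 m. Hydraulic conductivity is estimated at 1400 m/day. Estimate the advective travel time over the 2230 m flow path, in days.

57.9

Hydraulic gradient i = Δh / L = 13.5 / 2230 = 0.006054.
Darcy flux q = K · i = 1400 × 0.006054 = 8.475 m/day.
Seepage velocity v = q / n_e = 8.475 / 0.22 = 38.52 m/day.
Travel time t = L / v = 2230 / 38.52 = 57.89 days.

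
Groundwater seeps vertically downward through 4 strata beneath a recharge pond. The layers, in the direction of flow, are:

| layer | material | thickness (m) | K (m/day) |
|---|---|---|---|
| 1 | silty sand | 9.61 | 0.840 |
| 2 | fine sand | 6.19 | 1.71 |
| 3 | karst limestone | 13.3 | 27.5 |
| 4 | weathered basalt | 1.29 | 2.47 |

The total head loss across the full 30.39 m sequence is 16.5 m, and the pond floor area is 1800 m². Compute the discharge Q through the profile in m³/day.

1850

Flow is perpendicular to layering, so the layers act in series and the equivalent K is the thickness-weighted harmonic mean.
Total thickness L = 9.61 + 6.19 + 13.3 + 1.29 = 30.39 m.
Σ(b_i/K_i) = 9.61/0.840 + 6.19/1.71 + 13.3/27.5 + 1.29/2.47 = 16.07 d.
K_eq = L / Σ(b_i/K_i) = 30.39 / 16.07 = 1.892 m/day.
Q = K_eq · A · (Δh/L) = 1.892 × 1800 × (16.5/30.39) = 1849 m³/day.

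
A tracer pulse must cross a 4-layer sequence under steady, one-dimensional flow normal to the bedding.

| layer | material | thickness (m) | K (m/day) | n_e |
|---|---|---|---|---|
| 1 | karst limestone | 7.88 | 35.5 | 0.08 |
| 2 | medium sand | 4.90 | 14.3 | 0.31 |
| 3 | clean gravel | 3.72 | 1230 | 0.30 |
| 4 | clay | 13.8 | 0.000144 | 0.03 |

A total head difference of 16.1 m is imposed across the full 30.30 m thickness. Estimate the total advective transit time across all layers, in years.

60.0

With flow normal to the layers, continuity requires the same specific discharge q through every layer.
Σ(b_i/K_i) = 7.88/35.5 + 4.90/14.3 + 3.72/1230 + 13.8/0.000144 = 95834 d.
q = Δh / Σ(b_i/K_i) = 16.1 / 95834 = 0.0001680 m/day.
In each layer the seepage velocity is v_i = q/n_i, so the layer transit time is t_i = b_i·n_i / q:
  layer 1 (karst limestone): t_1 = 7.88 × 0.08 / 0.0001680 = 3752 d
  layer 2 (medium sand): t_2 = 4.90 × 0.31 / 0.0001680 = 9042 d
  layer 3 (clean gravel): t_3 = 3.72 × 0.30 / 0.0001680 = 6643 d
  layer 4 (clay): t_4 = 13.8 × 0.03 / 0.0001680 = 2464 d
Total t = Σ t_i = 21901 days = 59.96 years.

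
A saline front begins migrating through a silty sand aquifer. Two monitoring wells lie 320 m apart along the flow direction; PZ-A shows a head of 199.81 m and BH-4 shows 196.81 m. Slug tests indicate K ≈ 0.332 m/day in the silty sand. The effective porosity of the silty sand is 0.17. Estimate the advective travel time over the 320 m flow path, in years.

47.9

Hydraulic gradient i = (199.81 − 196.81) / 320 = 3 / 320 = 0.009375.
Darcy flux q = K · i = 0.3320 × 0.009375 = 0.003113 m/day.
Seepage velocity v = q / n_e = 0.003113 / 0.17 = 0.01831 m/day.
Travel time t = L / v = 320 / 0.01831 = 17478 days = 47.85 years.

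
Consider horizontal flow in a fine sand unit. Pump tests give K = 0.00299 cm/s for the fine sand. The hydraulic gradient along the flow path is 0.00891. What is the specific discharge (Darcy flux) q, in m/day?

Convert K: 0.00299 cm/s × 864 = 2.583 m/day.
Hydraulic gradient i = 0.00891.
Specific discharge q = K · i = 2.583 × 0.008910 = 0.02302 m/day.

0.0230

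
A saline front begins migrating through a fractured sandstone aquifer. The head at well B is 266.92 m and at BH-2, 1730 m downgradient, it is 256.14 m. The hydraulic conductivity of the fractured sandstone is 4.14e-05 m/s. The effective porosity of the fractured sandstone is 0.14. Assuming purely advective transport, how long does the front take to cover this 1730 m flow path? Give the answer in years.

29.8

Convert K: 4.14e-05 m/s × 86400 = 3.577 m/day.
Hydraulic gradient i = (266.92 − 256.14) / 1730 = 10.78 / 1730 = 0.006231.
Darcy flux q = K · i = 3.577 × 0.006231 = 0.02229 m/day.
Seepage velocity v = q / n_e = 0.02229 / 0.14 = 0.1592 m/day.
Travel time t = L / v = 1730 / 0.1592 = 10866 days = 29.75 years.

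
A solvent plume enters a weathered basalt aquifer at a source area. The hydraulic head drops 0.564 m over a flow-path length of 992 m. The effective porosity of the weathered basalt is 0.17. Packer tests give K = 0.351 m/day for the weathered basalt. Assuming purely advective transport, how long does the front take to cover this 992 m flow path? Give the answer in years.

2310

Hydraulic gradient i = Δh / L = 0.564 / 992 = 0.0005685.
Darcy flux q = K · i = 0.3510 × 0.0005685 = 0.0001996 m/day.
Seepage velocity v = q / n_e = 0.0001996 / 0.17 = 0.001174 m/day.
Travel time t = L / v = 992 / 0.001174 = 8.451e+05 days = 2314 years.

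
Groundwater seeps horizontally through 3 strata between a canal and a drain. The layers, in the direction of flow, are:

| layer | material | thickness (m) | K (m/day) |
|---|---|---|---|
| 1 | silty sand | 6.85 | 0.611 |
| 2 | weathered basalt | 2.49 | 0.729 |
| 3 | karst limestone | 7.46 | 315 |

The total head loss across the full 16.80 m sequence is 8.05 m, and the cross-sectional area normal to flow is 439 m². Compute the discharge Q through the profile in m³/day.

241

Flow is perpendicular to layering, so the layers act in series and the equivalent K is the thickness-weighted harmonic mean.
Total thickness L = 6.85 + 2.49 + 7.46 = 16.80 m.
Σ(b_i/K_i) = 6.85/0.611 + 2.49/0.729 + 7.46/315 = 14.65 d.
K_eq = L / Σ(b_i/K_i) = 16.80 / 14.65 = 1.147 m/day.
Q = K_eq · A · (Δh/L) = 1.147 × 439 × (8.05/16.80) = 241.2 m³/day.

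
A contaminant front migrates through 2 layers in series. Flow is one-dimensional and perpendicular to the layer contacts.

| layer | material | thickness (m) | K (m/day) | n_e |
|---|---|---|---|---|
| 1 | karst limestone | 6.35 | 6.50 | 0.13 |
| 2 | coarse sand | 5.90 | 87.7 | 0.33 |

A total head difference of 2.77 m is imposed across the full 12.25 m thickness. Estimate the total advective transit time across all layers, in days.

1.05

With flow normal to the layers, continuity requires the same specific discharge q through every layer.
Σ(b_i/K_i) = 6.35/6.50 + 5.90/87.7 = 1.044 d.
q = Δh / Σ(b_i/K_i) = 2.77 / 1.044 = 2.653 m/day.
In each layer the seepage velocity is v_i = q/n_i, so the layer transit time is t_i = b_i·n_i / q:
  layer 1 (karst limestone): t_1 = 6.35 × 0.13 / 2.653 = 0.3112 d
  layer 2 (coarse sand): t_2 = 5.90 × 0.33 / 2.653 = 0.7340 d
Total t = Σ t_i = 1.045 days.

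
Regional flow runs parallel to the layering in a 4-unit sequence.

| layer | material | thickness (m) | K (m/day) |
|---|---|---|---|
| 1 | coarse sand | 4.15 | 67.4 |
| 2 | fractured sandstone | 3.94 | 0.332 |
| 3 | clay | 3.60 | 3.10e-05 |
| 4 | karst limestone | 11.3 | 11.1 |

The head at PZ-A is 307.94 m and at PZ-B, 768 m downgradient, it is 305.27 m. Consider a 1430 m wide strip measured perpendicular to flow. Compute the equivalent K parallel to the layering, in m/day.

Flow is parallel to layering, so each bed carries its own Darcy discharge and the transmissivities add.
Σ(K_i·b_i) = 67.4×4.15 + 0.332×3.94 + 3.10e-05×3.60 + 11.1×11.3 = 406.4 m²/day.
Total thickness b = 22.99 m, so K_eq = Σ(K_i·b_i)/b = 17.68 m/day.

17.7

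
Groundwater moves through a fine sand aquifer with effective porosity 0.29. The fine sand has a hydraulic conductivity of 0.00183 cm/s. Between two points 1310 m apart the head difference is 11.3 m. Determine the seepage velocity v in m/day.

Convert K: 0.00183 cm/s × 864 = 1.581 m/day.
Hydraulic gradient i = Δh / L = 11.3 / 1310 = 0.008626.
Darcy flux q = K · i = 1.581 × 0.008626 = 0.01364 m/day.
Seepage velocity v = q / n_e = 0.01364 / 0.29 = 0.04703 m/day.

0.0470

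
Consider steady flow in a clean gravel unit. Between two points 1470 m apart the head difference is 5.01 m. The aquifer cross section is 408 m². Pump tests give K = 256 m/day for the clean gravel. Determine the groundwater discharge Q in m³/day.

Hydraulic gradient i = Δh / L = 5.01 / 1470 = 0.003408.
Darcy's law: Q = K · A · i = 256.0 × 408.0 × 0.003408 = 356.0 m³/day.

356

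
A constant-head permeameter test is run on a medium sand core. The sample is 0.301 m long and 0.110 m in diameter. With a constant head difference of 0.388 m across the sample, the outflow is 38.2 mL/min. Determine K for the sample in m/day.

Cross-sectional area A = π·(d/2)² = π × (0.110/2)² = 0.009503 m².
Convert discharge: 38.2 mL/min = 6.367e-07 m³/s.
Darcy's law rearranged: K = Q·L / (A·Δh) = 6.367e-07 × 0.301 / (0.009503 × 0.388) = 5.197e-05 m/s = 4.490 m/day.

4.49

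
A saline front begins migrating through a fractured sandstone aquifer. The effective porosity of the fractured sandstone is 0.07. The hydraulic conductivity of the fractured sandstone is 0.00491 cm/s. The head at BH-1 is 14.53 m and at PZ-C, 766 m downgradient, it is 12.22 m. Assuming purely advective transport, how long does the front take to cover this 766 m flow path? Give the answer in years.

11.5

Convert K: 0.00491 cm/s × 864 = 4.242 m/day.
Hydraulic gradient i = (14.53 − 12.22) / 766 = 2.31 / 766 = 0.003016.
Darcy flux q = K · i = 4.242 × 0.003016 = 0.01279 m/day.
Seepage velocity v = q / n_e = 0.01279 / 0.07 = 0.1828 m/day.
Travel time t = L / v = 766 / 0.1828 = 4191 days = 11.48 years.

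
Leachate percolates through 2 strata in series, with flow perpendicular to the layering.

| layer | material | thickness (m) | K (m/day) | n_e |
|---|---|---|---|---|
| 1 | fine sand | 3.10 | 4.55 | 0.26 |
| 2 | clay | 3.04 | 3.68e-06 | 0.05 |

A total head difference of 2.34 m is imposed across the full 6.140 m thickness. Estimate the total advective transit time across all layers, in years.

926

With flow normal to the layers, continuity requires the same specific discharge q through every layer.
Σ(b_i/K_i) = 3.10/4.55 + 3.04/3.68e-06 = 8.261e+05 d.
q = Δh / Σ(b_i/K_i) = 2.34 / 8.261e+05 = 2.833e-06 m/day.
In each layer the seepage velocity is v_i = q/n_i, so the layer transit time is t_i = b_i·n_i / q:
  layer 1 (fine sand): t_1 = 3.10 × 0.26 / 2.833e-06 = 2.845e+05 d
  layer 2 (clay): t_2 = 3.04 × 0.05 / 2.833e-06 = 53660 d
Total t = Σ t_i = 3.382e+05 days = 925.9 years.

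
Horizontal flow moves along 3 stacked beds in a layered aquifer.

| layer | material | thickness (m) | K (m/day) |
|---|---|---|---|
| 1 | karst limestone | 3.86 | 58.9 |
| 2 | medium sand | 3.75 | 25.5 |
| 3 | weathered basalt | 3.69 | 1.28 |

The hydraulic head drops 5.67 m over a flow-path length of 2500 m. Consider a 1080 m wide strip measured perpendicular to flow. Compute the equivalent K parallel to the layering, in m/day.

Flow is parallel to layering, so each bed carries its own Darcy discharge and the transmissivities add.
Σ(K_i·b_i) = 58.9×3.86 + 25.5×3.75 + 1.28×3.69 = 327.7 m²/day.
Total thickness b = 11.30 m, so K_eq = Σ(K_i·b_i)/b = 29.00 m/day.

29.0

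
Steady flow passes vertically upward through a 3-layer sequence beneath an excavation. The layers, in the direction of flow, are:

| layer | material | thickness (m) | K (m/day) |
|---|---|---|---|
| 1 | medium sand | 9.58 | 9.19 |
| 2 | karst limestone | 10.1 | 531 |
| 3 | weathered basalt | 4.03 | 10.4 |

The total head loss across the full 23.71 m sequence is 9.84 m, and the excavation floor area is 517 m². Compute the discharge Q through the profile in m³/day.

Flow is perpendicular to layering, so the layers act in series and the equivalent K is the thickness-weighted harmonic mean.
Total thickness L = 9.58 + 10.1 + 4.03 = 23.71 m.
Σ(b_i/K_i) = 9.58/9.19 + 10.1/531 + 4.03/10.4 = 1.449 d.
K_eq = L / Σ(b_i/K_i) = 23.71 / 1.449 = 16.36 m/day.
Q = K_eq · A · (Δh/L) = 16.36 × 517 × (9.84/23.71) = 3511 m³/day.

3510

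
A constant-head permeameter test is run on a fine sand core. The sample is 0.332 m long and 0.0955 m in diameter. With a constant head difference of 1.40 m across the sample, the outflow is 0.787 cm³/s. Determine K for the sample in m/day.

Cross-sectional area A = π·(d/2)² = π × (0.0955/2)² = 0.007163 m².
Convert discharge: 0.787 cm³/s = 7.870e-07 m³/s.
Darcy's law rearranged: K = Q·L / (A·Δh) = 7.870e-07 × 0.332 / (0.007163 × 1.40) = 2.605e-05 m/s = 2.251 m/day.

2.25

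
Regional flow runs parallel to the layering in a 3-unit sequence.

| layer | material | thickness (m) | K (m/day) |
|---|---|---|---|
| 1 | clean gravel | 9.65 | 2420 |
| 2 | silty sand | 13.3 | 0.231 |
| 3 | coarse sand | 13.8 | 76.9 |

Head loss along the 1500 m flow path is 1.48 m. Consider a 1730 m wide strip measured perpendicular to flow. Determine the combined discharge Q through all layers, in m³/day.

41700

Flow is parallel to layering, so each bed carries its own Darcy discharge and the transmissivities add.
Σ(K_i·b_i) = 2420×9.65 + 0.231×13.3 + 76.9×13.8 = 24417 m²/day.
Hydraulic gradient i = Δh / L = 1.48 / 1500 = 0.0009867.
Q = Σ(K_i·b_i) · W · i = 24417 × 1730 × 0.0009867 = 41679 m³/day.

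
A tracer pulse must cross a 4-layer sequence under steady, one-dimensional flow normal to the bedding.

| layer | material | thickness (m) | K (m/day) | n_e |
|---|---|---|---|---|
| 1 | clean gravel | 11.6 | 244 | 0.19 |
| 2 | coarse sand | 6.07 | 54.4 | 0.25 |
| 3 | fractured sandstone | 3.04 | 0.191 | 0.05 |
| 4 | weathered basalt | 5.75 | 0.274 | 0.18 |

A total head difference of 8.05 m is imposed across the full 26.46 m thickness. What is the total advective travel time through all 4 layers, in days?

With flow normal to the layers, continuity requires the same specific discharge q through every layer.
Σ(b_i/K_i) = 11.6/244 + 6.07/54.4 + 3.04/0.191 + 5.75/0.274 = 37.06 d.
q = Δh / Σ(b_i/K_i) = 8.05 / 37.06 = 0.2172 m/day.
In each layer the seepage velocity is v_i = q/n_i, so the layer transit time is t_i = b_i·n_i / q:
  layer 1 (clean gravel): t_1 = 11.6 × 0.19 / 0.2172 = 10.15 d
  layer 2 (coarse sand): t_2 = 6.07 × 0.25 / 0.2172 = 6.986 d
  layer 3 (fractured sandstone): t_3 = 3.04 × 0.05 / 0.2172 = 0.6998 d
  layer 4 (weathered basalt): t_4 = 5.75 × 0.18 / 0.2172 = 4.765 d
Total t = Σ t_i = 22.60 days.

22.6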